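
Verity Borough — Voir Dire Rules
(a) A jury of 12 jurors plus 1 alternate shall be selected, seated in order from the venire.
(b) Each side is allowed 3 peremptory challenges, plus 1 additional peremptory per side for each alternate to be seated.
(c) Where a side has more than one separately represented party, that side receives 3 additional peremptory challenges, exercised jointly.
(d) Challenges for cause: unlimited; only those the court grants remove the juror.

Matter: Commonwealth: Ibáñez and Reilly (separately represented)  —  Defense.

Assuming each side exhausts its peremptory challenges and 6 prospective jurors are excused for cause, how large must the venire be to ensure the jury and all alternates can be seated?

30

Seats to fill: 12 + 1 alternates = 13.
Peremptories — Commonwealth: 3 + 1×1 + 3 = 7; Defense: 3 + 1×1 = 4; total 11.
For-cause removals: 6.
Minimum venire: 13 + 11 + 6 = 30.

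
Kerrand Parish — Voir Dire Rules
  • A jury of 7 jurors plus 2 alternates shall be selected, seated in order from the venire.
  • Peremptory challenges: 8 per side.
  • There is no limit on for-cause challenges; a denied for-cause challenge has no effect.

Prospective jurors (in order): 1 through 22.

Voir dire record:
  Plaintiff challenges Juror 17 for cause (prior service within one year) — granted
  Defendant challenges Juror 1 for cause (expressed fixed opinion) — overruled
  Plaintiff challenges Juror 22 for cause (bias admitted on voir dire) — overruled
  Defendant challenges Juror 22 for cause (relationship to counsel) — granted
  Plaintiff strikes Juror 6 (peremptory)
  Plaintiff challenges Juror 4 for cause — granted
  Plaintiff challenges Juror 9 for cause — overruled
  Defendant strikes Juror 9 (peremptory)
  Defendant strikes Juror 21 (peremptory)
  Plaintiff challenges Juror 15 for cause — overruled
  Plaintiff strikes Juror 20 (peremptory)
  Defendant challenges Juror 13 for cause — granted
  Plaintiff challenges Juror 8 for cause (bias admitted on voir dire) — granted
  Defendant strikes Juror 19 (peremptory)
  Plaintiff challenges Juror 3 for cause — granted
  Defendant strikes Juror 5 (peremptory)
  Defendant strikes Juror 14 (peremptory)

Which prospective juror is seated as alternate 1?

16

Removed: #3, #4, #5, #6, #8, #9, #13, #14, #17, #19, #20, #21, #22. (#1, #15 stay — for-cause denied.)
Seating in order: seats 1–7 → #1, #2, #7, #10, #11, #12, #15; alternates → #16, #18.
So alternate 1 is #16.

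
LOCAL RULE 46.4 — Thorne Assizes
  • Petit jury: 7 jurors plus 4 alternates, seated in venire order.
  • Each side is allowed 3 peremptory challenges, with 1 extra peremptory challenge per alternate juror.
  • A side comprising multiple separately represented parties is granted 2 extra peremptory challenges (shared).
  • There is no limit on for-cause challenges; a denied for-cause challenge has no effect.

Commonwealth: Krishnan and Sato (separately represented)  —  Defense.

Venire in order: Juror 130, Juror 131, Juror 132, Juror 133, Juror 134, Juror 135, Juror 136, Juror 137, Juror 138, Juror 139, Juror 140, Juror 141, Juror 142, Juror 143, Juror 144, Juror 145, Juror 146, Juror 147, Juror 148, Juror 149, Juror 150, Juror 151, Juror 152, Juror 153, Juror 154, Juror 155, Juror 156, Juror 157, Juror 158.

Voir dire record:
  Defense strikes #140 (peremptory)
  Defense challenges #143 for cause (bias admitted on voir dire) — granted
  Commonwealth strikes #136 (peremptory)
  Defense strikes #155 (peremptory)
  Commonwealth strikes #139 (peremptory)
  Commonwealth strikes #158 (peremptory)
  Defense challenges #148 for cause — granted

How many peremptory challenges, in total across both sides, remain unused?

Commonwealth allotment: 3 base + 1 × 4 alternates + 2 multi-party = 9. Defense allotment: 3 base + 1 × 4 alternates = 7.
Commonwealth peremptories used: #136, #139, #158 — 3.
Defense peremptories used: #140, #155 — 2 (for-cause on #143, #148 don't count).
Remaining: (9 − 3) + (7 − 2) = 11.

11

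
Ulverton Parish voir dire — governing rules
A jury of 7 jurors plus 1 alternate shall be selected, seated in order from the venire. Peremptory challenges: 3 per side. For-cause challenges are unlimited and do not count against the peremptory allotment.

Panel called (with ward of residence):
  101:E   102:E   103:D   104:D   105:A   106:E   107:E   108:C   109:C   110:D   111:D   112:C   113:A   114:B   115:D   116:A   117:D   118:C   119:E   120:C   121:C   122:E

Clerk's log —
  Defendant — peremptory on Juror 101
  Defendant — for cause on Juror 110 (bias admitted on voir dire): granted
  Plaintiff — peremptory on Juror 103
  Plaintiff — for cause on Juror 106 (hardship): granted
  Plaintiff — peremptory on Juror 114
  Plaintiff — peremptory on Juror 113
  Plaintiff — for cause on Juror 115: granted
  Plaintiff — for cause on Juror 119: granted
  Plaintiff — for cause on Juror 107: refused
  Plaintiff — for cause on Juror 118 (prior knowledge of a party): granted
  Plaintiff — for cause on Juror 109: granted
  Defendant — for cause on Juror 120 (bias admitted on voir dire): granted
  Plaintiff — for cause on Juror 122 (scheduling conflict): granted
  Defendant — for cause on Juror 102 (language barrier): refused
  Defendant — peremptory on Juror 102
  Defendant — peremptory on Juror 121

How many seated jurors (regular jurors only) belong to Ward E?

1

Removed: #101, #102, #103, #106, #109, #110, #113, #114, #115, #118, #119, #120, #121, #122.
Seated jurors 1–7: #104, #105, #107, #108, #111, #112, #116 (alternates #117 not counted).
Of those, in Ward E: #107 → 1.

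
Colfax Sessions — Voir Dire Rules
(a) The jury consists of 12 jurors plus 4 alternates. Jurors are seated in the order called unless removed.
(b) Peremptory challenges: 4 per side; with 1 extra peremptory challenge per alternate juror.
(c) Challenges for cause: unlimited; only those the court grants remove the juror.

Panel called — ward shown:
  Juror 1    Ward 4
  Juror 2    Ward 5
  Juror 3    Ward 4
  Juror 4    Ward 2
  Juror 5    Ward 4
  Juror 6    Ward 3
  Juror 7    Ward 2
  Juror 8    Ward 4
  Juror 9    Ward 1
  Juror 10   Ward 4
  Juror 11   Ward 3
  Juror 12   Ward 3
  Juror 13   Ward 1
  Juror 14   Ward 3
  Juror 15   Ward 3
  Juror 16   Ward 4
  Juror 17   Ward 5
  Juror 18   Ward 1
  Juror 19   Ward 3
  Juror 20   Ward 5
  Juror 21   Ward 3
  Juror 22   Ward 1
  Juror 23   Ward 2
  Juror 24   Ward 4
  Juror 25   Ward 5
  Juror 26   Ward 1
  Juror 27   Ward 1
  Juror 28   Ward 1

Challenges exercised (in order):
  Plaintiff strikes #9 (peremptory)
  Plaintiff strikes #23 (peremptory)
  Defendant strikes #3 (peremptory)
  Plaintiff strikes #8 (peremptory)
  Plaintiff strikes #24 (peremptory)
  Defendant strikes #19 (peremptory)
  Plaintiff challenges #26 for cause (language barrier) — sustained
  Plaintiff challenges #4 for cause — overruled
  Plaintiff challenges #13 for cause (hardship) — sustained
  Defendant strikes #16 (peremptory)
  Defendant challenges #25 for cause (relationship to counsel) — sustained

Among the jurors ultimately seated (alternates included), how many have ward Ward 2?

2

Removed: #3, #8, #9, #13, #16, #19, #23, #24, #25, #26.
Seated (16 incl. alternates): #1, #2, #4, #5, #6, #7, #10, #11, #12, #14, #15, #17, #18, #20, #21, #22.
Of those, in Ward 2: #4, #7 → 2.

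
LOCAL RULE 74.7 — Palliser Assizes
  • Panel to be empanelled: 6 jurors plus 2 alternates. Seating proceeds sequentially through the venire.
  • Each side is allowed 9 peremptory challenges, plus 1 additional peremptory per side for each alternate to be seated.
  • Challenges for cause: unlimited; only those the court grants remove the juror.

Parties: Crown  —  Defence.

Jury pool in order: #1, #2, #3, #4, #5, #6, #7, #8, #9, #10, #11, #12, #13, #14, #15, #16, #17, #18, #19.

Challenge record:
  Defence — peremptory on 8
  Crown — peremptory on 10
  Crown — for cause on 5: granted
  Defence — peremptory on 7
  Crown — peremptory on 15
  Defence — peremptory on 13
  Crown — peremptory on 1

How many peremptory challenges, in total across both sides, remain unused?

16

Crown allotment: 9 base + 1 × 2 alternates = 11. Defence allotment: 9 base + 1 × 2 alternates = 11.
Crown peremptories used: #10, #15, #1 — 3 (the for-cause on #5 doesn't count).
Defence peremptories used: #8, #7, #13 — 3.
Remaining: (11 − 3) + (11 − 3) = 16.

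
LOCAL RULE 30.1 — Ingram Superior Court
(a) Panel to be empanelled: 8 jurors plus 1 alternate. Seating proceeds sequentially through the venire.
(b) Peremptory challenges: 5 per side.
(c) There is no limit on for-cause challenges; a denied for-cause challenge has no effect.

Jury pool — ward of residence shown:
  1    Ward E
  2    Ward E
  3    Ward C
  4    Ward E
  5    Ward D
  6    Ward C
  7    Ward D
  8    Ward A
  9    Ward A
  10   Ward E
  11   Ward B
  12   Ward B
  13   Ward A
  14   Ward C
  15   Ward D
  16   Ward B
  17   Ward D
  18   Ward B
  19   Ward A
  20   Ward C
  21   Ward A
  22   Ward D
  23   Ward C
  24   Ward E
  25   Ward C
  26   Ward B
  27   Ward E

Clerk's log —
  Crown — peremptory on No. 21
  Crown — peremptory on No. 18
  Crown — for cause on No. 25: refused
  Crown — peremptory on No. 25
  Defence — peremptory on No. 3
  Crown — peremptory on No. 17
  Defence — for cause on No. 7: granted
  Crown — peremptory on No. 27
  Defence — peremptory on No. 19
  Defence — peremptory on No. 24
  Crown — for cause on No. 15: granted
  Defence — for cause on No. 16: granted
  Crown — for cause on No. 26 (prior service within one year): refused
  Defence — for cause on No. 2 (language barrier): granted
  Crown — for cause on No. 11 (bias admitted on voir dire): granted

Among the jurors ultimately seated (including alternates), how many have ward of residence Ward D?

1

Removed: #2, #3, #7, #11, #15, #16, #17, #18, #19, #21, #24, #25, #27.
Seated (9 incl. alternates): #1, #4, #5, #6, #8, #9, #10, #12, #13.
Of those, in Ward D: #5 → 1.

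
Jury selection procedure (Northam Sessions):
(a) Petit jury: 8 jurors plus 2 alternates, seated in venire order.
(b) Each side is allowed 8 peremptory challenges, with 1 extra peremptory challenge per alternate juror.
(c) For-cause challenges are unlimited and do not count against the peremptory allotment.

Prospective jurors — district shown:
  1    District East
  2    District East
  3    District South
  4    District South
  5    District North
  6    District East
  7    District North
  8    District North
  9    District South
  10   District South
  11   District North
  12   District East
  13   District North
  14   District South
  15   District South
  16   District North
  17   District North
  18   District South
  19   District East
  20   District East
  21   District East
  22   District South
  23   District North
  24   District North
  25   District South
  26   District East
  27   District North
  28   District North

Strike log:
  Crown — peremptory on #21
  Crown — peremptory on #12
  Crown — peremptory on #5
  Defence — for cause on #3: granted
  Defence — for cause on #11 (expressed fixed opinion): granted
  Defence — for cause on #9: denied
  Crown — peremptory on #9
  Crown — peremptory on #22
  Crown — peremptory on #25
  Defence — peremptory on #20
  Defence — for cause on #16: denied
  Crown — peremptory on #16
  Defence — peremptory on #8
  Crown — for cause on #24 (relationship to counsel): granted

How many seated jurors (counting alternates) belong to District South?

Removed: #3, #5, #8, #9, #11, #12, #16, #20, #21, #22, #24, #25.
Seated (10 incl. alternates): #1, #2, #4, #6, #7, #10, #13, #14, #15, #17.
Of those, in District South: #4, #10, #14, #15 → 4.

4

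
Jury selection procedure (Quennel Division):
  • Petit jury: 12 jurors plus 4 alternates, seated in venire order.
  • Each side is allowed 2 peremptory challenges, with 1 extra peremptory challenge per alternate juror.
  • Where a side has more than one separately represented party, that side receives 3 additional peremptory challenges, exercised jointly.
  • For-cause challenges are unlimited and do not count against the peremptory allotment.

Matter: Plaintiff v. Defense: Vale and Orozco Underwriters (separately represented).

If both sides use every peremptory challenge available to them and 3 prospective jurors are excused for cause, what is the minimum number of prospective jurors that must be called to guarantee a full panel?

34

Seats to fill: 12 + 4 alternates = 16.
Peremptories — Plaintiff: 2 + 1×4 = 6; Defense: 2 + 1×4 + 3 = 9; total 15.
For-cause removals: 3.
Minimum venire: 16 + 15 + 3 = 34.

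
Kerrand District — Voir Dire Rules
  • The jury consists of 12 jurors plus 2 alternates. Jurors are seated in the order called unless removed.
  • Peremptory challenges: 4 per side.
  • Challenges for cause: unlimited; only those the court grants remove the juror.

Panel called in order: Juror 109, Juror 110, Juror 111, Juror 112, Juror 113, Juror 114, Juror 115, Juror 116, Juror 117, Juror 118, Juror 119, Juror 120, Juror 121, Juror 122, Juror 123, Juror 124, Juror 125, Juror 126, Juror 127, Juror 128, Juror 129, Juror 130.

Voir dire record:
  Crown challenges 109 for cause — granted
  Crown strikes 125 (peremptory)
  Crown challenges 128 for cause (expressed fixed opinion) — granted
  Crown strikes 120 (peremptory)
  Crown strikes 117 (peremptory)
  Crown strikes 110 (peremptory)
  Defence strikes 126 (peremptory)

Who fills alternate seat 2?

Removed: #109, #110, #117, #120, #125, #126, #128.
Seating in order: seats 1–12 → #111, #112, #113, #114, #115, #116, #118, #119, #121, #122, #123, #124; alternates → #127, #129.
So alternate 2 is #129.

129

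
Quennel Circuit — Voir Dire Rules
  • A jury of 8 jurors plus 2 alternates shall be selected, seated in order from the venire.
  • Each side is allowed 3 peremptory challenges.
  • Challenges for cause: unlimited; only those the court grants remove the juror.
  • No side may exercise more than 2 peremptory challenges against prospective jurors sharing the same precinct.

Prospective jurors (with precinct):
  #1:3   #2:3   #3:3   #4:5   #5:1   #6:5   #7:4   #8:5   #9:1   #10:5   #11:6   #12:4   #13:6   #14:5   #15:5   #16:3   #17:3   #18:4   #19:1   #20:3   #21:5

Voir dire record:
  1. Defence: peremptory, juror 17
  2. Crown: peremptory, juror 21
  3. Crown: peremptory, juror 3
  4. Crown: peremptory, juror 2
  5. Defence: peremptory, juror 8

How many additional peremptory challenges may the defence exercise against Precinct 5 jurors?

1

Defence peremptories so far: #17, #8 — 2 of 3 used, 1 left overall.
Against Precinct 5: #8 — 1 used; per-precinct cap 2 leaves 1.
Binding limit: min(1, 1) = 1.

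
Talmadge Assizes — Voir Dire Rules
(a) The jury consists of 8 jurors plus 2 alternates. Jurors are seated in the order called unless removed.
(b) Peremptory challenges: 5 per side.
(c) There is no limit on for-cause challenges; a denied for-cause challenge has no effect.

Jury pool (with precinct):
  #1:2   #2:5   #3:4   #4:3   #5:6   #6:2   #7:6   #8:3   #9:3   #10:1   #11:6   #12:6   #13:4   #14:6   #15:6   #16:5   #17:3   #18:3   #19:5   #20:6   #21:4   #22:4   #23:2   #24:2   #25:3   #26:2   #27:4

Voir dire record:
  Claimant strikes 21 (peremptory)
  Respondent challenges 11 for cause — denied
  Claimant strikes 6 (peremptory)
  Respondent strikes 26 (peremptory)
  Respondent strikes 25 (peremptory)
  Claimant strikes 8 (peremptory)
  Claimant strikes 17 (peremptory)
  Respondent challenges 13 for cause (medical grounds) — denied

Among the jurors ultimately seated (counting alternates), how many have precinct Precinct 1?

Removed: #6, #8, #17, #21, #25, #26.
Seated (10 incl. alternates): #1, #2, #3, #4, #5, #7, #9, #10, #11, #12.
Of those, in Precinct 1: #10 → 1.

1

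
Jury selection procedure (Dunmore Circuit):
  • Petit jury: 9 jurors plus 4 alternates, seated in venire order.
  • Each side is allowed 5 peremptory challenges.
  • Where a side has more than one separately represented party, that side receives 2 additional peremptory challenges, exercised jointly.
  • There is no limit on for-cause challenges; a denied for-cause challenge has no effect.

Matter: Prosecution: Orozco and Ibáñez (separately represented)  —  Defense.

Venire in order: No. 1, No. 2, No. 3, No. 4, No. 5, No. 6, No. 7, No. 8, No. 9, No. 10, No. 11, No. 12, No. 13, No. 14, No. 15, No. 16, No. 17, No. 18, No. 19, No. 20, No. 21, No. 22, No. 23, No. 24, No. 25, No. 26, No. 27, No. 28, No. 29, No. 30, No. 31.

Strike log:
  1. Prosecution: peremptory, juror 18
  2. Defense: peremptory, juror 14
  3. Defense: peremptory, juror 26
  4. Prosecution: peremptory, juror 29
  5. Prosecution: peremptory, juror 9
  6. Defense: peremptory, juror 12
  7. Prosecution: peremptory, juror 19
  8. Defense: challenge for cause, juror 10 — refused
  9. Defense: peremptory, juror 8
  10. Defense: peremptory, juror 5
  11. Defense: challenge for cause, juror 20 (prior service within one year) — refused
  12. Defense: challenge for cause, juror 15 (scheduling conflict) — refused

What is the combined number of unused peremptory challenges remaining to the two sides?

Prosecution allotment: 5 base + 2 multi-party = 7. Defense allotment: 5.
Prosecution peremptories used: #18, #29, #9, #19 — 4.
Defense peremptories used: #14, #26, #12, #8, #5 — 5 (for-cause on #10, #20, #15 don't count).
Remaining: (7 − 4) + (5 − 5) = 3.

3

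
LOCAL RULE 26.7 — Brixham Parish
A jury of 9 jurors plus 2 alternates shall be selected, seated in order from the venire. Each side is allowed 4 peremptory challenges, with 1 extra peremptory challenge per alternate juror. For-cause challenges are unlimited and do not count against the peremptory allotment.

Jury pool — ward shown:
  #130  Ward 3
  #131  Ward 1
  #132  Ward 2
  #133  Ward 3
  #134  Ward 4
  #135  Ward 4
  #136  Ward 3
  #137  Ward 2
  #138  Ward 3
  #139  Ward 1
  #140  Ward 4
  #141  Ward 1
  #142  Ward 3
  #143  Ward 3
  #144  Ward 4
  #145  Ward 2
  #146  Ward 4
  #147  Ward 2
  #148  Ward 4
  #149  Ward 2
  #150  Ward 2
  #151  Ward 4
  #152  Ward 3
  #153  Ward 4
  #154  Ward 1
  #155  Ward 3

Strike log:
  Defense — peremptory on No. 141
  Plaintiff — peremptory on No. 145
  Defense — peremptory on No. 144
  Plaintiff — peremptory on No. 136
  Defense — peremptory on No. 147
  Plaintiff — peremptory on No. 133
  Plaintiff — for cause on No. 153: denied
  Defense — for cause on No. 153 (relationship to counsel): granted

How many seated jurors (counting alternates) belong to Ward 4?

3

Removed: #133, #136, #141, #144, #145, #147, #153.
Seated (11 incl. alternates): #130, #131, #132, #134, #135, #137, #138, #139, #140, #142, #143.
Of those, in Ward 4: #134, #135, #140 → 3.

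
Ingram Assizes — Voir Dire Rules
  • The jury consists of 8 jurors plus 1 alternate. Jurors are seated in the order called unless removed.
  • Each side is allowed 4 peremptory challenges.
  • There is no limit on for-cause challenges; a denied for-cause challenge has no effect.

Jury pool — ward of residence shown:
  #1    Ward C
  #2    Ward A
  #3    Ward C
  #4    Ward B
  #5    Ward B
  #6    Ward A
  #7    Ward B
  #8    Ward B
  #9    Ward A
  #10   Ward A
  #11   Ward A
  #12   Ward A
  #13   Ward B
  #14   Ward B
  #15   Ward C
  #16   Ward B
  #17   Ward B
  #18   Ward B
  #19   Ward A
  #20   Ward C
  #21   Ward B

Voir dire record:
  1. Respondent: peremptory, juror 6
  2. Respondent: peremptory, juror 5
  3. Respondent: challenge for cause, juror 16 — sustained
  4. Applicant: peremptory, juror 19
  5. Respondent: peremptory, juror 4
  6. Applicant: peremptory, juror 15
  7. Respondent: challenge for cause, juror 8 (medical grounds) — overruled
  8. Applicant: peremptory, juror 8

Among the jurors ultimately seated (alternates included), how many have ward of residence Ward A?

5

Removed: #4, #5, #6, #8, #15, #16, #19.
Seated (9 incl. alternates): #1, #2, #3, #7, #9, #10, #11, #12, #13.
Of those, in Ward A: #2, #9, #10, #11, #12 → 5.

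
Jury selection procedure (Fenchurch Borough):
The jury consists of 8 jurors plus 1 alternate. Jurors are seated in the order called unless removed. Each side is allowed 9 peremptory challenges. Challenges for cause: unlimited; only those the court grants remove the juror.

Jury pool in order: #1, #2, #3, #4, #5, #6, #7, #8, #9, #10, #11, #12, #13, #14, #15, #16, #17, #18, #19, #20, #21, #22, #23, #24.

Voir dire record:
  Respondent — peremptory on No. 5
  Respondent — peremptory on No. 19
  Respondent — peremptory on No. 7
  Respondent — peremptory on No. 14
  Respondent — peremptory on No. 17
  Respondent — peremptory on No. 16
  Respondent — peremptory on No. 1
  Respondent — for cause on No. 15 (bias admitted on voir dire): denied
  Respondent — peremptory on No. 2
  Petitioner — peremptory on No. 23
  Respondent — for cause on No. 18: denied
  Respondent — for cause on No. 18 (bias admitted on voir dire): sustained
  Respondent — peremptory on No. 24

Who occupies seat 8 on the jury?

12

Removed: #1, #2, #5, #7, #14, #16, #17, #18, #19, #23, #24. (#15 stays — for-cause denied.)
Seating in order: seats 1–8 → #3, #4, #6, #8, #9, #10, #11, #12; alternates → #13.
So seat 8 is #12.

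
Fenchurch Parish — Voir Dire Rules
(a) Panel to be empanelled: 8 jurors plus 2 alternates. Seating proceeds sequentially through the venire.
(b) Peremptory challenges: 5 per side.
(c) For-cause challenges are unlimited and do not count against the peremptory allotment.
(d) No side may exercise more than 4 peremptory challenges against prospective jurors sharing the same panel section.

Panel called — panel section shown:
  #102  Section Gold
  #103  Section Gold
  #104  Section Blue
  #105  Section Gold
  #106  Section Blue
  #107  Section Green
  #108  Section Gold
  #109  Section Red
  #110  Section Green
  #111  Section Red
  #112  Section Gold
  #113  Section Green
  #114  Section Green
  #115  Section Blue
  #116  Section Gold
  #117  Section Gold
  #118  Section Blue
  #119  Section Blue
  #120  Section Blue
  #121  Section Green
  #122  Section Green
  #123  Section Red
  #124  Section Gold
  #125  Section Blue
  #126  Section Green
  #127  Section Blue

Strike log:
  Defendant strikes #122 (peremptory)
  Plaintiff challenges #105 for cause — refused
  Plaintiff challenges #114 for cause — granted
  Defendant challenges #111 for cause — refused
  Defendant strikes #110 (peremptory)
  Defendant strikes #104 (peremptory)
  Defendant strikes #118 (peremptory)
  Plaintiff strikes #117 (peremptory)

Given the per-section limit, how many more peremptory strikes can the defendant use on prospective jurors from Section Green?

Defendant peremptories so far: #122, #110, #104, #118 — 4 of 5 used, 1 left overall.
Against Section Green: #122, #110 — 2 used; per-section cap 4 leaves 2.
Binding limit: min(1, 2) = 1.

1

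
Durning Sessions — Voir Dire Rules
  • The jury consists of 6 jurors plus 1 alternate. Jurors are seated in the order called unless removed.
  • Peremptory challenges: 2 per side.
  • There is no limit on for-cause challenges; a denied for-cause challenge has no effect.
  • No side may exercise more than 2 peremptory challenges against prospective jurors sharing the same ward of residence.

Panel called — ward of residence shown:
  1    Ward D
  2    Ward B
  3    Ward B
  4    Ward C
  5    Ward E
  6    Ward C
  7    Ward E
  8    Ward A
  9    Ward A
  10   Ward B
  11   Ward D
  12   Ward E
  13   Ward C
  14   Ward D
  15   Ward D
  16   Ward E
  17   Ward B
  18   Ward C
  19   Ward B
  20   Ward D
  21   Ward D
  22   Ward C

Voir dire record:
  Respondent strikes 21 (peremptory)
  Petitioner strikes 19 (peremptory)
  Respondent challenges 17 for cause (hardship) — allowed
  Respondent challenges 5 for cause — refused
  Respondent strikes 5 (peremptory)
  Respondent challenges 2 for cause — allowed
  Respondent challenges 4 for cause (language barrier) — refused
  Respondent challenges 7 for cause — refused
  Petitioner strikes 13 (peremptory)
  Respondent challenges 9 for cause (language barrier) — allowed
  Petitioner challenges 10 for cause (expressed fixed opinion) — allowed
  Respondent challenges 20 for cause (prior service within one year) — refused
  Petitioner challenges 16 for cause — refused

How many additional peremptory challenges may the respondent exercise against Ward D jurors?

0

Respondent peremptories so far: #21, #5 — 2 of 2 used, 0 left overall.
Against Ward D: #21 — 1 used; per-ward cap 2 leaves 1.
Binding limit: min(0, 1) = 0.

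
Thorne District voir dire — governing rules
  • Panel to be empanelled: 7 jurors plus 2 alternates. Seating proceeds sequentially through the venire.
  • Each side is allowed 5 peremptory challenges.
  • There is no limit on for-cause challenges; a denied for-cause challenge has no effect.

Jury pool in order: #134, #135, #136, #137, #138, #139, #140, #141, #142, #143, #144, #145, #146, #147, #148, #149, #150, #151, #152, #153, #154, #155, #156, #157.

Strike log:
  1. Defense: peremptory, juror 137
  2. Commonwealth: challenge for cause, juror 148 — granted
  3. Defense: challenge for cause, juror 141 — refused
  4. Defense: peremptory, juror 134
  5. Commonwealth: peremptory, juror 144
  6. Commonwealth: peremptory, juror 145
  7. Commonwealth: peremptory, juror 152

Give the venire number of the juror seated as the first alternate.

Removed: #134, #137, #144, #145, #148, #152. (#141 stays — for-cause denied.)
Filling seats in venire order through position 8: #135, #136, #138, #139, #140, #141, #142, #143.
So alternate 1 is #143.

143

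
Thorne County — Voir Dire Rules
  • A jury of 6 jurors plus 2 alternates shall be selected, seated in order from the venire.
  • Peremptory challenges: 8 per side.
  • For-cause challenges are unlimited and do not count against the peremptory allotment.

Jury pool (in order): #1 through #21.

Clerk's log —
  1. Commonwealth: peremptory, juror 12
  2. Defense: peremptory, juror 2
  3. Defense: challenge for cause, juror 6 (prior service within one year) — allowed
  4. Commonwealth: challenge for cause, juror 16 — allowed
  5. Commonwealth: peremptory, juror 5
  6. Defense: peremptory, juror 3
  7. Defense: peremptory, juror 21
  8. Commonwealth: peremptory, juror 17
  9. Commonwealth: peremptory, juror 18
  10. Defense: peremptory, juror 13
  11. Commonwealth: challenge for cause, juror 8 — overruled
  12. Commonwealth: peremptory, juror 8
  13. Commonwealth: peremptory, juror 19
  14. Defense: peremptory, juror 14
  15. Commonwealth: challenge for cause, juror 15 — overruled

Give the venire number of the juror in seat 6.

11

Removed: #2, #3, #5, #6, #8, #12, #13, #14, #16, #17, #18, #19, #21. (#15 stays — for-cause denied.)
Seating in order: seats 1–6 → #1, #4, #7, #9, #10, #11; alternates → #15, #20.
So seat 6 is #11.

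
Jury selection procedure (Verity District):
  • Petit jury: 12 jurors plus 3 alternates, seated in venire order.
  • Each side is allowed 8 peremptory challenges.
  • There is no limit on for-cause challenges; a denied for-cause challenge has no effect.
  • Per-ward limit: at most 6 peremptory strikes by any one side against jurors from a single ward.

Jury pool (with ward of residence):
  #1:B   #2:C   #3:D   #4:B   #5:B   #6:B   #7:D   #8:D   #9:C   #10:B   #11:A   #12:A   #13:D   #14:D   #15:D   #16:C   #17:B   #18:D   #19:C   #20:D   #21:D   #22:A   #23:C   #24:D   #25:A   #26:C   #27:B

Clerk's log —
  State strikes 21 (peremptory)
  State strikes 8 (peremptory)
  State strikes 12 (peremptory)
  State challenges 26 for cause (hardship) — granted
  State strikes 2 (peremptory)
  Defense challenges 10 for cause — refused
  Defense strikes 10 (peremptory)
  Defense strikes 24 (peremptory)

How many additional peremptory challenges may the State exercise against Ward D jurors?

4

State peremptories so far: #21, #8, #12, #2 — 4 of 8 used, 4 left overall.
Against Ward D: #21, #8 — 2 used; per-ward cap 6 leaves 4.
Binding limit: min(4, 4) = 4.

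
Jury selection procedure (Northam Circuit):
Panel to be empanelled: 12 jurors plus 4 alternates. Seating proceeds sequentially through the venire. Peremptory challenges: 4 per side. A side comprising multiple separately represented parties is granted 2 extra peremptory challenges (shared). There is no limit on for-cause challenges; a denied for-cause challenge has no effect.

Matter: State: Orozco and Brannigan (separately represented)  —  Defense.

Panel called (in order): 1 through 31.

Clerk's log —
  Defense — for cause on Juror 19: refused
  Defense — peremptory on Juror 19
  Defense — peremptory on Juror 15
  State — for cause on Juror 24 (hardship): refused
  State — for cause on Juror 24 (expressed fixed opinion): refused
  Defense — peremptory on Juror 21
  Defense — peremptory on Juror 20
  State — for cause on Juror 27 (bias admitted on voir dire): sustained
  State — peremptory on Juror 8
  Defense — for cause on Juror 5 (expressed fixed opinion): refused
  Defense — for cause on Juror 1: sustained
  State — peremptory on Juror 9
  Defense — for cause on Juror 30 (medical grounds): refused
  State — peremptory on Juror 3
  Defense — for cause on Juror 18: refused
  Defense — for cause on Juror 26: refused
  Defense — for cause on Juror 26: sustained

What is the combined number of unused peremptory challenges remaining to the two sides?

State allotment: 4 base + 2 multi-party = 6. Defense allotment: 4.
State peremptories used: #8, #9, #3 — 3 (for-cause on #24, #24, #27 don't count).
Defense peremptories used: #19, #15, #21, #20 — 4 (for-cause on #19, #5, #1, #30, #18, #26, #26 don't count).
Remaining: (6 − 3) + (4 − 4) = 3.

3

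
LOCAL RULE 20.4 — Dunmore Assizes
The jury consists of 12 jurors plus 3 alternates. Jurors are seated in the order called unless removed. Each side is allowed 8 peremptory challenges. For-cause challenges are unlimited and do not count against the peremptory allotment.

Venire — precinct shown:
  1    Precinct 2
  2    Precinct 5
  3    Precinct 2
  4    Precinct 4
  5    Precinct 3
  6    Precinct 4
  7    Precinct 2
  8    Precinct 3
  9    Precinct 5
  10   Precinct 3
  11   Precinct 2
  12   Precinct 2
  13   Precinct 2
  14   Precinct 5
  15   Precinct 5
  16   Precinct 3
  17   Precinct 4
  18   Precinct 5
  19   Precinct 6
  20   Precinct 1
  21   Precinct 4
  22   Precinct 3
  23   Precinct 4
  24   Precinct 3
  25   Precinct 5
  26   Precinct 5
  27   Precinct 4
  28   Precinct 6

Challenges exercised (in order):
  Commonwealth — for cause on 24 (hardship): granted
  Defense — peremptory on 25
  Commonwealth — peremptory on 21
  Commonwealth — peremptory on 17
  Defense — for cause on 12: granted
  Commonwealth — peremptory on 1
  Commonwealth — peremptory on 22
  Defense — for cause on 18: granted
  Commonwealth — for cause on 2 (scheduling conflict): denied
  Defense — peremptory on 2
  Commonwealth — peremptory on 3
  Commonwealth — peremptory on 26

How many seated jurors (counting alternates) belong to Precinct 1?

Removed: #1, #2, #3, #12, #17, #18, #21, #22, #24, #25, #26.
Seated (15 incl. alternates): #4, #5, #6, #7, #8, #9, #10, #11, #13, #14, #15, #16, #19, #20, #23.
Of those, in Precinct 1: #20 → 1.

1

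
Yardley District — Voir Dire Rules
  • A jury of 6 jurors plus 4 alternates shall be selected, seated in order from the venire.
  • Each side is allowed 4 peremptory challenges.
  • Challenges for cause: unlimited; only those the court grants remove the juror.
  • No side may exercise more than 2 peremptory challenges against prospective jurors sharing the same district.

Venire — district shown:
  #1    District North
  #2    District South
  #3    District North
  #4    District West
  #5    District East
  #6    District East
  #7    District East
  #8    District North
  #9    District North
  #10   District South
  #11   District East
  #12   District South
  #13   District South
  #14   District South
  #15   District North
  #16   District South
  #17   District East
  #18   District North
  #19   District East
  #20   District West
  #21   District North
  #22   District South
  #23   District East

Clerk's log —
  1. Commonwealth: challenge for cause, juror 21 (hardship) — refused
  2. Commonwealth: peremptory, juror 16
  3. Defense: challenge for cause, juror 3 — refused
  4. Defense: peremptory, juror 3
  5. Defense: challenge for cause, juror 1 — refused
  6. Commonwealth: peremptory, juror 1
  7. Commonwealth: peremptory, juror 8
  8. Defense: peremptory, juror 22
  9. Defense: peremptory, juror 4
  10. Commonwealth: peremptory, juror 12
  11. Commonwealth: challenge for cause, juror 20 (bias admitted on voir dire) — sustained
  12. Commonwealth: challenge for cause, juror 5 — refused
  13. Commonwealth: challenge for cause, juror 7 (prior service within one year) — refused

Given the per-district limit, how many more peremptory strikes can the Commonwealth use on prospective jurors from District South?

0

Commonwealth peremptories so far: #16, #1, #8, #12 — 4 of 4 used, 0 left overall.
Against District South: #16, #12 — 2 used; per-district cap 2 leaves 0.
Binding limit: min(0, 0) = 0.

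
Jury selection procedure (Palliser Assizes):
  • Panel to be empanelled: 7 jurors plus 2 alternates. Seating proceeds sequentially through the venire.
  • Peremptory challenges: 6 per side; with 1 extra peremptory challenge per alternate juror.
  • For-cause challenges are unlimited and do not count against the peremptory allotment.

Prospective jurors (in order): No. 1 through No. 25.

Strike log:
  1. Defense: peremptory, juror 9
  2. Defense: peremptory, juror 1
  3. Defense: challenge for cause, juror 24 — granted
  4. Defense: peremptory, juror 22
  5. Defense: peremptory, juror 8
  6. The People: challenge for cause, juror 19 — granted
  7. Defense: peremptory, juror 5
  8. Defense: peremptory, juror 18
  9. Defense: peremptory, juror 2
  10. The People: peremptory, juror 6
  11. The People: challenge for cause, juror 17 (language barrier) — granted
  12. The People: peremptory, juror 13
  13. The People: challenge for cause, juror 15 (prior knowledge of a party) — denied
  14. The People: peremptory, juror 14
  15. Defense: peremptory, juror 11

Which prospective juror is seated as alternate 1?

20

Removed: #1, #2, #5, #6, #8, #9, #11, #13, #14, #17, #18, #19, #22, #24. (#15 stays — for-cause denied.)
Filling seats in venire order through position 8: #3, #4, #7, #10, #12, #15, #16, #20.
So alternate 1 is #20.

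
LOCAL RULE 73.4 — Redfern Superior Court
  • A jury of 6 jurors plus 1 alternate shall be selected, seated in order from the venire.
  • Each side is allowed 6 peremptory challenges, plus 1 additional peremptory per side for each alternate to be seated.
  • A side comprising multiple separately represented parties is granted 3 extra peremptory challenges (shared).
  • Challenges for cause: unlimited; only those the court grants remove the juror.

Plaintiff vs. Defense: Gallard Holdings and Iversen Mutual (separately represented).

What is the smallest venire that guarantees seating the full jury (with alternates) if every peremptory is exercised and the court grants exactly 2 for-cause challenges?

Seats to fill: 6 + 1 alternates = 7.
Peremptories — Plaintiff: 6 + 1×1 = 7; Defense: 6 + 1×1 + 3 = 10; total 17.
For-cause removals: 2.
Minimum venire: 7 + 17 + 2 = 26.

26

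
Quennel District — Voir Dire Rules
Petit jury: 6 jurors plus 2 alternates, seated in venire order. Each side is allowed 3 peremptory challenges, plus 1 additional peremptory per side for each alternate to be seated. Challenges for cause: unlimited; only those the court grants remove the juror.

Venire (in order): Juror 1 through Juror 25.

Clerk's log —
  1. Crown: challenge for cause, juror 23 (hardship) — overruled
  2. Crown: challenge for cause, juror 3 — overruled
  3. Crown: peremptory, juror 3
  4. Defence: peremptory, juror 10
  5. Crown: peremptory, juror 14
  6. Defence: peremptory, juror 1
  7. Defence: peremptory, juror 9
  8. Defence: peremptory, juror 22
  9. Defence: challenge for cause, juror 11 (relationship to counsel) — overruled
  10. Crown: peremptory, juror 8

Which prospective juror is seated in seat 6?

11

Removed: #1, #3, #8, #9, #10, #14, #22. (#11, #23 stay — for-cause denied.)
Filling seats in venire order through position 6: #2, #4, #5, #6, #7, #11.
So seat 6 is #11.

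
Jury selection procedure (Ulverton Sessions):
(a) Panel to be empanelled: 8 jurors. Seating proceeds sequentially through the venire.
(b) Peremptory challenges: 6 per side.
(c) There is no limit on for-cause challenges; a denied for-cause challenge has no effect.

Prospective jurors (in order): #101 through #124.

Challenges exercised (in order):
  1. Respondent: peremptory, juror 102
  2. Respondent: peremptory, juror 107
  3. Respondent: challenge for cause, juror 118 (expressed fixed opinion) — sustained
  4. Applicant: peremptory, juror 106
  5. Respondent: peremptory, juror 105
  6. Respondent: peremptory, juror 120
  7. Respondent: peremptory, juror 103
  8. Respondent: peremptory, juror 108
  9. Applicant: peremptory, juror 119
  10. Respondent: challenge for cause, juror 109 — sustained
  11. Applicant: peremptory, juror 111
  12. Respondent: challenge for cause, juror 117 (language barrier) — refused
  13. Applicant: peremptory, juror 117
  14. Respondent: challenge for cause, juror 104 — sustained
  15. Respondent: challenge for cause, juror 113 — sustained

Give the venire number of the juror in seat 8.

Removed: #102, #103, #104, #105, #106, #107, #108, #109, #111, #113, #117, #118, #119, #120.
Seating in order: seats 1–8 → #101, #110, #112, #114, #115, #116, #121, #122.
So seat 8 is #122.

122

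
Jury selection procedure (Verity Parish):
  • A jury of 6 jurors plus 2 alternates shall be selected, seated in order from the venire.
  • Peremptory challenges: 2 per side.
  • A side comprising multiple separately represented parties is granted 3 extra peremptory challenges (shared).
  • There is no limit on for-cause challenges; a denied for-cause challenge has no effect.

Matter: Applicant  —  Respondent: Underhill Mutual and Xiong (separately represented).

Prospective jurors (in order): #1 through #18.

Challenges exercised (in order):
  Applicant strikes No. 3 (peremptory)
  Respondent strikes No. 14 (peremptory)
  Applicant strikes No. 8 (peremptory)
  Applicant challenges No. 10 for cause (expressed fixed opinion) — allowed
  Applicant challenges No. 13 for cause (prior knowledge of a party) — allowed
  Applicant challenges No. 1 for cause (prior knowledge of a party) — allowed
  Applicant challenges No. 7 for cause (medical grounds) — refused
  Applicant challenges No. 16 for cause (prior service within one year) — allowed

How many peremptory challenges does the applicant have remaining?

Applicant allotment: 2.
Applicant peremptories used: #3, #8 — 2 (for-cause on #10, #13, #1, #7, #16 don't count).
Remaining: 2 − 2 = 0.

0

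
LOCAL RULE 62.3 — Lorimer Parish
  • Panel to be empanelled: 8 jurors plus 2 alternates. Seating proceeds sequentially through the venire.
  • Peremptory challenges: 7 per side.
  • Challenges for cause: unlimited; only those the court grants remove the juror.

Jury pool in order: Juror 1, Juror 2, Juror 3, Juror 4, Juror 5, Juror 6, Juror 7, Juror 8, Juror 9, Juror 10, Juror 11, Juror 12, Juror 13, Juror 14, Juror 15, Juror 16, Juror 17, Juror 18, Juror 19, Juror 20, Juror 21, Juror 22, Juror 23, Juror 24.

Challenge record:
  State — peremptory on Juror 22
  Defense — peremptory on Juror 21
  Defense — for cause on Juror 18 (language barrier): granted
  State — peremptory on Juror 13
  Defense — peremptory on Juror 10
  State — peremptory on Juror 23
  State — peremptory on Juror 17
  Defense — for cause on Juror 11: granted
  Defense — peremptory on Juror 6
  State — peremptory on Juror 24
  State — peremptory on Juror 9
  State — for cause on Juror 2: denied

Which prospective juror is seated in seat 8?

12

Removed: #6, #9, #10, #11, #13, #17, #18, #21, #22, #23, #24. (#2 stays — for-cause denied.)
Filling seats in venire order through position 8: #1, #2, #3, #4, #5, #7, #8, #12.
So seat 8 is #12.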